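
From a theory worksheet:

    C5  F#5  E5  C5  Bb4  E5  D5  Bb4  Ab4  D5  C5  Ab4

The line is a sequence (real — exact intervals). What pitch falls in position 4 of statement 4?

Gb4

The unit is 4 notes. Position-4 pitches of the 3 shown cells: C5, Bb4, Ab4.
One more down a 2nd gives Gb4.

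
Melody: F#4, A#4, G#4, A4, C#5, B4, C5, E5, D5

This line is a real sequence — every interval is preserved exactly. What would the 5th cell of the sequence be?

Taking 3-note groups, the heads are F#4, A4, C5: the pattern moves up a 3rd.
Carrying on: Eb5 → Gb5.
Statement 5 starts on Gb5 and keeps the same exact contour: Gb5 Bb5 Ab5.

Gb5 Bb5 Ab5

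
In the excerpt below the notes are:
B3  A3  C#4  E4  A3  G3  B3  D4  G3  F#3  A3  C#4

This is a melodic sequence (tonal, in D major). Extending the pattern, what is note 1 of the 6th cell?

With 4-note cells, note 1 of each statement runs B3, A3, G3.
Extending down a 2nd: F#3 → E3 → D3.

D3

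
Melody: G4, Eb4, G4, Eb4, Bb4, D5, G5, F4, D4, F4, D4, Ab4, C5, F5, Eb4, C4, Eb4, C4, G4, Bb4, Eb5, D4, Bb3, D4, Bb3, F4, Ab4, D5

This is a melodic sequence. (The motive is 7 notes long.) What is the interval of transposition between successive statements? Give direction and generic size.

down a 2nd

Unit = 7 notes; the statements start on G4, F4, Eb4, D4, moving down a 2nd each time.
From G4 to F4: down a 2nd.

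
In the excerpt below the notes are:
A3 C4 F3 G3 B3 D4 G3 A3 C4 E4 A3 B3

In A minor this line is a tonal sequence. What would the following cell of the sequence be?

Unit = 4 notes; the statements start on A3, B3, C4, moving up a 2nd each time.
From D4 the diatonic shape gives D4 F4 B3 C4.

D4 F4 B3 C4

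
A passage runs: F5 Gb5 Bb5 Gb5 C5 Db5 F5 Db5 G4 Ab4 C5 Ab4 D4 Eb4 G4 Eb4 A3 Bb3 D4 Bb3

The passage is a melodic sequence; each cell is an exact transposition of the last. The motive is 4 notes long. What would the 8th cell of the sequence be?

F#2 G2 B2 G2

Unit = 4 notes; the statements start on F5, C5, G4, D4, A3, moving down a 4th each time.
Carrying on: E3 → B2 → F#2.
So cell 8 is F#2 G2 B2 G2.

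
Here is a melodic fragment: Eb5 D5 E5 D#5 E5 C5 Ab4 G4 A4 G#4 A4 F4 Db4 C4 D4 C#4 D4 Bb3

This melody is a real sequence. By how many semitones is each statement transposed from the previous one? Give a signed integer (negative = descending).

Taking 6-note groups, the heads are Eb5, Ab4, Db4: the pattern moves down a 5th.
Eb5→Ab4 is 68 − 75 = -7 semitones.

-7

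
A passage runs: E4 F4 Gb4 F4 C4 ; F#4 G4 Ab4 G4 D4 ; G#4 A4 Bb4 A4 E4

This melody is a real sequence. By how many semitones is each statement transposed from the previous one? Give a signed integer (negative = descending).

2

Taking 5-note groups, the heads are E4, F#4, G#4: the pattern moves up a 2nd.
E4 to F#4 spans +2 semitones.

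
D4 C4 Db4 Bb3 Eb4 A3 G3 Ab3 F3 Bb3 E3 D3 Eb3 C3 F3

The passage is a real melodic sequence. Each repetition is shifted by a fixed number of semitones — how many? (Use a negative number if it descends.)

-5

Unit = 5 notes; the statements start on D4, A3, E3, moving down a 4th each time.
D4→A3 is 57 − 62 = -5 semitones.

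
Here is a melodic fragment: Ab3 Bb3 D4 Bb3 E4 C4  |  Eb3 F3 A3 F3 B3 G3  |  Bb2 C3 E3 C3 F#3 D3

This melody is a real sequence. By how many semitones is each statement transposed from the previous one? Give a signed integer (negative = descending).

-5

Taking 6-note groups, the heads are Ab3, Eb3, Bb2: the pattern moves down a 4th.
Counting half-steps from Ab3 to Eb3: -5.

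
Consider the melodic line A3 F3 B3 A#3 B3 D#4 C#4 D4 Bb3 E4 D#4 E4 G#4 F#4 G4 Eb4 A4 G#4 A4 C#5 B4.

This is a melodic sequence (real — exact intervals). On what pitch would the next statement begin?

C5

Taking 7-note groups, the heads are A3, D4, G4: the pattern moves up a 4th.
One more step up a 4th gives C5.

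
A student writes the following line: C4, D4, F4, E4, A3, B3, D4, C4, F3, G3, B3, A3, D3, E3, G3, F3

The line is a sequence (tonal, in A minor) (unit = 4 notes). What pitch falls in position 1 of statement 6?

Grouping in 4s, the 1st note of each cell is C4, A3, F3, D3.
Carrying that down a 3rd forward: B2 → G2.

G2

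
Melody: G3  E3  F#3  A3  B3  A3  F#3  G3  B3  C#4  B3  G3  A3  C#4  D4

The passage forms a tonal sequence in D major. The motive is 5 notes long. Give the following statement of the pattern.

C#4 A3 B3 D4 E4

Taking 5-note groups, the heads are G3, A3, B3: the pattern moves up a 2nd.
From C#4 the diatonic shape gives C#4 A3 B3 D4 E4.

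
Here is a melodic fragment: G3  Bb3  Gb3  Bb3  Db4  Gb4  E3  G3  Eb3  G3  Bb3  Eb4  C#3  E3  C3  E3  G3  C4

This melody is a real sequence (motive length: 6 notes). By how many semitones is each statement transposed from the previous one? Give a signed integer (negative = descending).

Taking 6-note groups, the heads are G3, E3, C#3: the pattern moves down a 3rd.
G3 to E3 spans -3 semitones.

-3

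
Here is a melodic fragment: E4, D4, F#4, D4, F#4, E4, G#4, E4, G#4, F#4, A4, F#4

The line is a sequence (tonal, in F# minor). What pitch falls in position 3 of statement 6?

D5

The unit is 4 notes. Position-3 pitches of the 3 shown cells: F#4, G#4, A4.
Extending up a 2nd: B4 → C#5 → D5.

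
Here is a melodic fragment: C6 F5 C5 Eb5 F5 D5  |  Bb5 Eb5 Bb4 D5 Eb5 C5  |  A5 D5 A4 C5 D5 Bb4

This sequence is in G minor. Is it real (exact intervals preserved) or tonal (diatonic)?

tonal

Every note is diatonic to G minor.
Cell 1 has +3 semitones from note 3 to 4, but cell 2 has +4 — the interval quality changes while the contour stays the same, which is the hallmark of a tonal sequence.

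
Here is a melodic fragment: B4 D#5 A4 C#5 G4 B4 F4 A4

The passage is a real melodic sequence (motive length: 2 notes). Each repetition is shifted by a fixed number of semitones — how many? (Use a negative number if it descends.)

-2

Unit = 2 notes; the statements start on B4, A4, G4, F4, moving down a 2nd each time.
B4 to A4 spans -2 semitones.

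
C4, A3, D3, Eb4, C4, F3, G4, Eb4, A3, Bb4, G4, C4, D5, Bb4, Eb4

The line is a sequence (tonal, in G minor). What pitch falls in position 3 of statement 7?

Bb4

The unit is 3 notes. Position-3 pitches of the 5 shown cells: D3, F3, A3, C4, Eb4.
Extending up a 3rd: G4 → Bb4.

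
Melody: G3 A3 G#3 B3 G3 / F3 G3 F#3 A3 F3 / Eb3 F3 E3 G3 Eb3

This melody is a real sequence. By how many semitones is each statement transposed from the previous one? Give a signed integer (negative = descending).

-2

Taking 5-note groups, the heads are G3, F3, Eb3: the pattern moves down a 2nd.
G3→F3 is 53 − 55 = -2 semitones.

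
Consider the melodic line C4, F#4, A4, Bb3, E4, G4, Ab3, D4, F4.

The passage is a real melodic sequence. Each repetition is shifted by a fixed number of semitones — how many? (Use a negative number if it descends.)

Unit = 3 notes; the statements start on C4, Bb3, Ab3, moving down a 2nd each time.
C4→Bb3 is 58 − 60 = -2 semitones.

-2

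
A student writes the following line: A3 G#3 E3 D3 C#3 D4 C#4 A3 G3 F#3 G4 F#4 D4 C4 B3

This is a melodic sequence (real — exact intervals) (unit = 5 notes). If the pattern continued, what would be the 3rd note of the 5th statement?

C5

The unit is 5 notes. Position-3 pitches of the 3 shown cells: E3, A3, D4.
Each moves up a 4th. Continuing: G4 → C5.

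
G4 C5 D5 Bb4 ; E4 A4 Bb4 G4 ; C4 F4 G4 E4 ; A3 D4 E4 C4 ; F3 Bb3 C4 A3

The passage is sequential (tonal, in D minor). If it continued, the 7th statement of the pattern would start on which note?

Bb2

With a 4-note motive the entries are G4, E4, C4, A3, F3, each down a 3rd from the previous.
Extending the heads down a 3rd: D3 → Bb2.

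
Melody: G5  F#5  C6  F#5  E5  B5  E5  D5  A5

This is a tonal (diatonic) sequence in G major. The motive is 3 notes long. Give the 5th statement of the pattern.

Taking 3-note groups, the heads are G5, F#5, E5: the pattern moves down a 2nd.
Carrying on: D5 → C5.
From C5 the diatonic shape gives C5 B4 F#5.

C5 B4 F#5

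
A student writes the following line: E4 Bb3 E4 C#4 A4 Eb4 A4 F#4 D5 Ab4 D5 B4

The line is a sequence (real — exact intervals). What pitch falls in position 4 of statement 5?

Grouping in 4s, the 4th note of each cell is C#4, F#4, B4.
Extending up a 4th: E5 → A5.

A5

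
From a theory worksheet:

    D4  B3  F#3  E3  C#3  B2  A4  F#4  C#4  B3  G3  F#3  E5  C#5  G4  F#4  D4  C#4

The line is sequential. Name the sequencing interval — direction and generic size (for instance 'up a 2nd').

up a 5th

Unit = 6 notes; the statements start on D4, A4, E5, moving up a 5th each time.
D4 to A4 is up a 5th.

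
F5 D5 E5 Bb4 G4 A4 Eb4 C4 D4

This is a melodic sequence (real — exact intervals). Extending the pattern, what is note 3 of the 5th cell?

The unit is 3 notes. Position-3 pitches of the 3 shown cells: E5, A4, D4.
Carrying that down a 5th forward: G3 → C3.

C3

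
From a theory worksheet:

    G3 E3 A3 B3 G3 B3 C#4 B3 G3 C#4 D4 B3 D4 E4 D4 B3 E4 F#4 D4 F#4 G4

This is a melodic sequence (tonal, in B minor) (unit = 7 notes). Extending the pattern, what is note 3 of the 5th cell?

B4

With 7-note cells, note 3 of each statement runs A3, C#4, E4.
Extending up a 3rd: G4 → B4.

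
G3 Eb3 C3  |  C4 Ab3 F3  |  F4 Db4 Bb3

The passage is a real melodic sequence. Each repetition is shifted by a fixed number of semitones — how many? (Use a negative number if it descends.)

5

The 3-note cells begin on G3, C4, F4 — each up a 4th from the last.
Counting half-steps from G3 to C4: 5.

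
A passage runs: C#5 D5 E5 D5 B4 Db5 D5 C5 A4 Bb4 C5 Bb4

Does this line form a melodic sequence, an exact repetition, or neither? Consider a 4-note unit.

neither

Note 2 of cell 2 is Db5; if this were a sequence it would be C5. No unit length gives a consistent transposition pattern.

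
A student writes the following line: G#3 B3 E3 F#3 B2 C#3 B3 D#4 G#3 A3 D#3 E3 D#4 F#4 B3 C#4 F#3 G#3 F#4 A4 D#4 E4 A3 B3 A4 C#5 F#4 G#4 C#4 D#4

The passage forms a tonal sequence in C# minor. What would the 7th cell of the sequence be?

E5 G#5 C#5 D#5 G#4 A4

With a 6-note motive the entries are G#3, B3, D#4, F#4, A4, each up a 3rd from the previous.
Continuing the starts: C#5 → E5.
From E5 the diatonic shape gives E5 G#5 C#5 D#5 G#4 A4.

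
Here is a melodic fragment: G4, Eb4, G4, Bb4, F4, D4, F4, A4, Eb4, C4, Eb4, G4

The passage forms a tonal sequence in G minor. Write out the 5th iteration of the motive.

Taking 4-note groups, the heads are G4, F4, Eb4: the pattern moves down a 2nd.
Carrying on: D4 → C4.
Statement 5 starts on C4 and keeps the same diatonic contour: C4 A3 C4 Eb4.

C4 A3 C4 Eb4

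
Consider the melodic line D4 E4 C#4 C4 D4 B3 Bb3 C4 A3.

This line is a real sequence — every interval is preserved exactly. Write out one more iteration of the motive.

With a 3-note motive the entries are D4, C4, Bb3, each down a 2nd from the previous.
From Ab3 the exact shape gives Ab3 Bb3 G3.

Ab3 Bb3 G3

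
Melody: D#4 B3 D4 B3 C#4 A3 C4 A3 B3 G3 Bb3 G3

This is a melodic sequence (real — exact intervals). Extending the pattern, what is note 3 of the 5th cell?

Gb3

With 4-note cells, note 3 of each statement runs D4, C4, Bb3.
Extending down a 2nd: Ab3 → Gb3.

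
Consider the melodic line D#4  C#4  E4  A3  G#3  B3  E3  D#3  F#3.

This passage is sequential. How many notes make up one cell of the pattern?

There are 9 notes; a 3-note unit gives 3 cells:
D#4 C#4 E4 | A3 G#3 B3 | E3 D#3 F#3
Every group is a transposition down a 4th of the one before; no shorter unit works.

3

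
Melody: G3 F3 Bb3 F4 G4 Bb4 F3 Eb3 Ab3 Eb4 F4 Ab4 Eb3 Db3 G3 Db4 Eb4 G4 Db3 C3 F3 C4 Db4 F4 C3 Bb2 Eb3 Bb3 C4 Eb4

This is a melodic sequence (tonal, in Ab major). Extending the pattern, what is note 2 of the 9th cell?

Eb2

The unit is 6 notes. Position-2 pitches of the 5 shown cells: F3, Eb3, Db3, C3, Bb2.
Carrying that down a 2nd forward: Ab2 → G2 → F2 → Eb2.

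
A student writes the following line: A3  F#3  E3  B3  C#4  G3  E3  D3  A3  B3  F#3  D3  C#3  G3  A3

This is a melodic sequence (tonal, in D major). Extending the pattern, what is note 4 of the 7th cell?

Grouping in 5s, the 4th note of each cell is B3, A3, G3.
Each moves down a 2nd. Continuing: F#3 → E3 → D3 → C#3.

C#3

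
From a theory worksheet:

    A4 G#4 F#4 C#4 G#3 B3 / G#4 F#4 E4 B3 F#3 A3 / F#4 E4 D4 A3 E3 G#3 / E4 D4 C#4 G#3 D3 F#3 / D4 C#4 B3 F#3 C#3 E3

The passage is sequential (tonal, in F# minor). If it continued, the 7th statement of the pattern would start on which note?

B3

Unit = 6 notes; the statements start on A4, G#4, F#4, E4, D4, moving down a 2nd each time.
Extending the heads down a 2nd: C#4 → B3.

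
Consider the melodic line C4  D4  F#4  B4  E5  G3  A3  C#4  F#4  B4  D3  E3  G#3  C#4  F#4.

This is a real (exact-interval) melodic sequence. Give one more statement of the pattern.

A2 B2 D#3 G#3 C#4

The 5-note cells begin on C4, G3, D3 — each down a 4th from the last.
From A2 the exact shape gives A2 B2 D#3 G#3 C#4.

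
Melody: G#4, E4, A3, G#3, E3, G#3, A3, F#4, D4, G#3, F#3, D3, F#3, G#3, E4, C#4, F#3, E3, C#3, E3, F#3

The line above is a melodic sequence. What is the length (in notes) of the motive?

7

There are 21 notes; a 7-note unit gives 3 cells:
G#4 E4 A3 G#3 E3 G#3 A3 | F#4 D4 G#3 F#3 D3 F#3 G#3 | E4 C#4 F#3 E3 C#3 E3 F#3
Each cell is the previous one down a 2nd — so the unit is 7 notes.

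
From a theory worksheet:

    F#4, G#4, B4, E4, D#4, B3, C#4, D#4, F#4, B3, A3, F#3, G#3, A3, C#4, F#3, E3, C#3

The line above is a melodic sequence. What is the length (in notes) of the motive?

18 notes total. Splitting into 3 groups of 6:
F#4 G#4 B4 E4 D#4 B3 | C#4 D#4 F#4 B3 A3 F#3 | G#3 A3 C#4 F#3 E3 C#3
That's a consistent down a 4th shift per cell, and no other grouping gives one.

6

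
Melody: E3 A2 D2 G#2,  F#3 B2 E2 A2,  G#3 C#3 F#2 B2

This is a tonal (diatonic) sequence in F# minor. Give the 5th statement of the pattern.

B3 E3 A2 D3

The 4-note cells begin on E3, F#3, G#3 — each up a 2nd from the last.
Carrying on: A3 → B3.
From B3 the diatonic shape gives B3 E3 A2 D3.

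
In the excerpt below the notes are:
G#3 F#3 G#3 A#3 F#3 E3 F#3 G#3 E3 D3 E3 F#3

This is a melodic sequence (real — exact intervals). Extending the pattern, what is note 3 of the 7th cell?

Ab2

The unit is 4 notes. Position-3 pitches of the 3 shown cells: G#3, F#3, E3.
Extending down a 2nd: D3 → C3 → Bb2 → Ab2.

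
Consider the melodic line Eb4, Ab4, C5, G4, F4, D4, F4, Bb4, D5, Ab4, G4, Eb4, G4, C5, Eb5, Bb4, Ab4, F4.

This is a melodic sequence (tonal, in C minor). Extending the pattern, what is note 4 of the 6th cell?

The unit is 6 notes. Position-4 pitches of the 3 shown cells: G4, Ab4, Bb4.
Each moves up a 2nd. Continuing: C5 → D5 → Eb5.

Eb5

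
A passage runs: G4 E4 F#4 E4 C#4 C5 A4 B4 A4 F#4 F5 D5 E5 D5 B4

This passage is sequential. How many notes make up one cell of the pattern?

15 notes total. Splitting into 3 groups of 5:
G4 E4 F#4 E4 C#4 | C5 A4 B4 A4 F#4 | F5 D5 E5 D5 B4
Every group is a transposition up a 4th of the one before; no shorter unit works.

5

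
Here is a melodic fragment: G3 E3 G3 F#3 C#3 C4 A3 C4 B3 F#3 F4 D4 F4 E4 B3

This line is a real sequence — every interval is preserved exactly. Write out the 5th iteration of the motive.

Eb5 C5 Eb5 D5 A4

Taking 5-note groups, the heads are G3, C4, F4: the pattern moves up a 4th.
Continuing the starts: Bb4 → Eb5.
From Eb5 the exact shape gives Eb5 C5 Eb5 D5 A4.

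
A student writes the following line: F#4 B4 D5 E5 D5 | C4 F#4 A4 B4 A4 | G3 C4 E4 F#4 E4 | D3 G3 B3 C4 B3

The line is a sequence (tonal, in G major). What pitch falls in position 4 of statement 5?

The unit is 5 notes. Position-4 pitches of the 4 shown cells: E5, B4, F#4, C4.
Each moves down a 4th; the next is G3.

G3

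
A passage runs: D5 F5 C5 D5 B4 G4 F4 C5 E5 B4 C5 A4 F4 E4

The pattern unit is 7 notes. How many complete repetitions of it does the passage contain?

2

14 notes in groups of 7 gives 14/7 = 2 statements.
Starts: D5, C5 — each down a 2nd.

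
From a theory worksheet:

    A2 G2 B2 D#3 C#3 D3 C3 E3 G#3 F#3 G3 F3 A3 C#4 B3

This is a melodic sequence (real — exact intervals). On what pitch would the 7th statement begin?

Eb5

With a 5-note motive the entries are A2, D3, G3, each up a 4th from the previous.
Continuing: C4 → F4 → Bb4 → Eb5. Statement 7 starts on Eb5.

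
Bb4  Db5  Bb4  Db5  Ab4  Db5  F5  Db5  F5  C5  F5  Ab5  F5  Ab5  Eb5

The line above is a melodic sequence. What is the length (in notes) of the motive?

5

Try groups of 5 (3 cells in 15 notes):
Bb4 Db5 Bb4 Db5 Ab4 | Db5 F5 Db5 F5 C5 | F5 Ab5 F5 Ab5 Eb5
That's a consistent up a 3rd shift per cell, and no other grouping gives one.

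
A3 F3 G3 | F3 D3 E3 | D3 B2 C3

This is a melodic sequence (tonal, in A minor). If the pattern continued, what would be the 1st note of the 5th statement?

With 3-note cells, note 1 of each statement runs A3, F3, D3.
Carrying that down a 3rd forward: B2 → G2.

G2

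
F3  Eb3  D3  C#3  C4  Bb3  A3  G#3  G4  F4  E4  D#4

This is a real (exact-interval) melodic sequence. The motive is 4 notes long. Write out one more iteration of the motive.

Taking 4-note groups, the heads are F3, C4, G4: the pattern moves up a 5th.
So cell 4 is D5 C5 B4 A#4.

D5 C5 B4 A#4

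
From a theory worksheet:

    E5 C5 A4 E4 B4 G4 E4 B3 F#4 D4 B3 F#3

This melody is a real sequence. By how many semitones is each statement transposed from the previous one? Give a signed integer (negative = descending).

Taking 4-note groups, the heads are E5, B4, F#4: the pattern moves down a 4th.
Counting half-steps from E5 to B4: -5.

-5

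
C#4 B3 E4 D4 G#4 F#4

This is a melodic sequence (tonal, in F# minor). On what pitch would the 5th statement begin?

D5

The 2-note cells begin on C#4, E4, G#4 — each up a 3rd from the last.
Extending the heads up a 3rd: B4 → D5.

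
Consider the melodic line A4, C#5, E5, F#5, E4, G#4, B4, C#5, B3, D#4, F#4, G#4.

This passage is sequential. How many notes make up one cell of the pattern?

Try groups of 4 (3 cells in 12 notes):
A4 C#5 E5 F#5 | E4 G#4 B4 C#5 | B3 D#4 F#4 G#4
That's a consistent down a 4th shift per cell, and no other grouping gives one.

4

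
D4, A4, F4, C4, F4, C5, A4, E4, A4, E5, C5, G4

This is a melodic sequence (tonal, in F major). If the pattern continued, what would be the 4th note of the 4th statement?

Bb4

The unit is 4 notes. Position-4 pitches of the 3 shown cells: C4, E4, G4.
One more up a 3rd gives Bb4.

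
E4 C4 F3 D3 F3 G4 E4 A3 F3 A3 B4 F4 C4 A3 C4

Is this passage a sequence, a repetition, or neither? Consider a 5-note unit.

Note 2 of cell 3 is F4; if this were a sequence it would be G4. No unit length gives a consistent transposition pattern.

neither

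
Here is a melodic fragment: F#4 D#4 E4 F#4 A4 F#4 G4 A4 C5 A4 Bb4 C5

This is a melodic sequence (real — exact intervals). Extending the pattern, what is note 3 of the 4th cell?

Db5

With 4-note cells, note 3 of each statement runs E4, G4, Bb4.
One more up a 3rd gives Db5.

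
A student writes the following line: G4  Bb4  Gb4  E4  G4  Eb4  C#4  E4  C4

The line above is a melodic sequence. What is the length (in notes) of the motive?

Try groups of 3 (3 cells in 9 notes):
G4 Bb4 Gb4 | E4 G4 Eb4 | C#4 E4 C4
Every group is a transposition down a 3rd of the one before; no shorter unit works.

3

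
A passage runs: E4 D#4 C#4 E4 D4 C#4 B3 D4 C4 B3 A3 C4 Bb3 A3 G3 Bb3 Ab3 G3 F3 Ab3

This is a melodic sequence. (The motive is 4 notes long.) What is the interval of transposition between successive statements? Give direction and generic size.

down a 2nd

The 4-note cells begin on E4, D4, C4, Bb3, Ab3 — each down a 2nd from the last.
From E4 to D4: down a 2nd.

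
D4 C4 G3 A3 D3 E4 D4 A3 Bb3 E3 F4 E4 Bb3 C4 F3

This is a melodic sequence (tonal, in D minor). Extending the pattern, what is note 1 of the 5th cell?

A4

Grouping in 5s, the 1st note of each cell is D4, E4, F4.
Extending up a 2nd: G4 → A4.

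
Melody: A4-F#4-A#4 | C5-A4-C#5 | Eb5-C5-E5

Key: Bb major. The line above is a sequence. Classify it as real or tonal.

real

Each cell has the same semitone pattern (-3, 4) — intervals are preserved exactly.
And F#4 lies outside Bb major, so the sequence is real rather than tonal.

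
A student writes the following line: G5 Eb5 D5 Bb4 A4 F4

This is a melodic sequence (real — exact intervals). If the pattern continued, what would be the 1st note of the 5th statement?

B3

The unit is 2 notes. Position-1 pitches of the 3 shown cells: G5, D5, A4.
Extending down a 4th: E4 → B3.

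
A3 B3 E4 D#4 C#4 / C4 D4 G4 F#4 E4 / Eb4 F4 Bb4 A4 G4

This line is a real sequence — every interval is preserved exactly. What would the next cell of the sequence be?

Unit = 5 notes; the statements start on A3, C4, Eb4, moving up a 3rd each time.
So cell 4 is Gb4 Ab4 Db5 C5 Bb4.

Gb4 Ab4 Db5 C5 Bb4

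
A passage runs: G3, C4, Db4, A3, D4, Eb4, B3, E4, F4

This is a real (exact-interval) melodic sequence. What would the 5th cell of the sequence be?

The 3-note cells begin on G3, A3, B3 — each up a 2nd from the last.
Extending up a 2nd: C#4 → D#4.
So cell 5 is D#4 G#4 A4.

D#4 G#4 A4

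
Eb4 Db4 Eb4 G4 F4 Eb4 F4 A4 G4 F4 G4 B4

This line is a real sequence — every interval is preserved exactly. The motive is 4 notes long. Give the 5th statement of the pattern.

B4 A4 B4 D#5

The 4-note cells begin on Eb4, F4, G4 — each up a 2nd from the last.
Extending up a 2nd: A4 → B4.
Statement 5 starts on B4 and keeps the same exact contour: B4 A4 B4 D#5.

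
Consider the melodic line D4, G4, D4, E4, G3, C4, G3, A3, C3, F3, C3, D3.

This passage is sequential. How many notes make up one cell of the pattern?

12 notes total. Splitting into 3 groups of 4:
D4 G4 D4 E4 | G3 C4 G3 A3 | C3 F3 C3 D3
Each cell is the previous one down a 5th — so the unit is 4 notes.

4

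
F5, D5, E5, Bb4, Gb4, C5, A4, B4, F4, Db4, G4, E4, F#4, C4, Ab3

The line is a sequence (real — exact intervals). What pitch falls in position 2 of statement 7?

G#2

The unit is 5 notes. Position-2 pitches of the 3 shown cells: D5, A4, E4.
Extending down a 4th: B3 → F#3 → C#3 → G#2.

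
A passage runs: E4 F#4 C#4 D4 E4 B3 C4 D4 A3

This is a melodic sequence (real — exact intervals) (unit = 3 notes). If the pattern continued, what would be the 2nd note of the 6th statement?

Ab3

With 3-note cells, note 2 of each statement runs F#4, E4, D4.
Carrying that down a 2nd forward: C4 → Bb3 → Ab3.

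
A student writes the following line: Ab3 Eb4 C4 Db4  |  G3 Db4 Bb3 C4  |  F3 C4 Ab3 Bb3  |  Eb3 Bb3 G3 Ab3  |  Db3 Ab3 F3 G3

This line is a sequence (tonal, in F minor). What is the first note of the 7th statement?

With a 4-note motive the entries are Ab3, G3, F3, Eb3, Db3, each down a 2nd from the previous.
Continuing: C3 → Bb2. Statement 7 starts on Bb2.

Bb2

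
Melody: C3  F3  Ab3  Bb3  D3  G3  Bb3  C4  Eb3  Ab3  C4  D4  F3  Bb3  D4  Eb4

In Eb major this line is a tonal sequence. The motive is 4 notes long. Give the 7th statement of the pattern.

Bb3 Eb4 G4 Ab4

The 4-note cells begin on C3, D3, Eb3, F3 — each up a 2nd from the last.
Carrying on: G3 → Ab3 → Bb3.
So cell 7 is Bb3 Eb4 G4 Ab4.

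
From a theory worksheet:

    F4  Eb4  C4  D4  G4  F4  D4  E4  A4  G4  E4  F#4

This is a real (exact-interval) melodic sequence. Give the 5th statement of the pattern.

C#5 B4 G#4 A#4

Taking 4-note groups, the heads are F4, G4, A4: the pattern moves up a 2nd.
Carrying on: B4 → C#5.
From C#5 the exact shape gives C#5 B4 G#4 A#4.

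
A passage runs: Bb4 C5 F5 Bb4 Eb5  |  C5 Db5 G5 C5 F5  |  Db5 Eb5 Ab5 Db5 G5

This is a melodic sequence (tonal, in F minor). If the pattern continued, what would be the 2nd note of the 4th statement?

F5

With 5-note cells, note 2 of each statement runs C5, Db5, Eb5.
Each moves up a 2nd; the next is F5.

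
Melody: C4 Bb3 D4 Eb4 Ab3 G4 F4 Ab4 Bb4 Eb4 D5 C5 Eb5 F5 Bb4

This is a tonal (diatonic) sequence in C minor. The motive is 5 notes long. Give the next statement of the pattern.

Unit = 5 notes; the statements start on C4, G4, D5, moving up a 5th each time.
From Ab5 the diatonic shape gives Ab5 G5 Bb5 C6 F5.

Ab5 G5 Bb5 C6 F5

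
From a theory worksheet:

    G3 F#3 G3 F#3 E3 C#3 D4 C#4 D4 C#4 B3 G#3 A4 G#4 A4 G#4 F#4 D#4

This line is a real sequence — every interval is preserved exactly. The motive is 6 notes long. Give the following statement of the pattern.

E5 D#5 E5 D#5 C#5 A#4

The 6-note cells begin on G3, D4, A4 — each up a 5th from the last.
So cell 4 is E5 D#5 E5 D#5 C#5 A#4.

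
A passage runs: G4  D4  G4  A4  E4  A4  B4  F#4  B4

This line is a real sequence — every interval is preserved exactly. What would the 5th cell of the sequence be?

Taking 3-note groups, the heads are G4, A4, B4: the pattern moves up a 2nd.
Continuing the starts: C#5 → D#5.
From D#5 the exact shape gives D#5 A#4 D#5.

D#5 A#4 D#5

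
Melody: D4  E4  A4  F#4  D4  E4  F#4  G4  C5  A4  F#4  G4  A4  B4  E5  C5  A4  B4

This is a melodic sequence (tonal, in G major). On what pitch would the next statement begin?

Unit = 6 notes; the statements start on D4, F#4, A4, moving up a 3rd each time.
One more step up a 3rd gives C5.

C5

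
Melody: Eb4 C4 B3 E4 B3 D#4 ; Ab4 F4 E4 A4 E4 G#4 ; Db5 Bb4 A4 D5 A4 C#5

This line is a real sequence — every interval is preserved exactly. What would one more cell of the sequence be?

Gb5 Eb5 D5 G5 D5 F#5

Unit = 6 notes; the statements start on Eb4, Ab4, Db5, moving up a 4th each time.
From Gb5 the exact shape gives Gb5 Eb5 D5 G5 D5 F#5.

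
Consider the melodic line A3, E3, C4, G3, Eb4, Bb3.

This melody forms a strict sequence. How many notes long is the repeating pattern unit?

6 notes total. Splitting into 3 groups of 2:
A3 E3 | C4 G3 | Eb4 Bb3
That's a consistent up a 3rd shift per cell, and no other grouping gives one.

2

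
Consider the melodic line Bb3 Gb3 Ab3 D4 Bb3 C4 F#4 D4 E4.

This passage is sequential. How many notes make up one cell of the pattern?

3

Try groups of 3 (3 cells in 9 notes):
Bb3 Gb3 Ab3 | D4 Bb3 C4 | F#4 D4 E4
That's a consistent up a 3rd shift per cell, and no other grouping gives one.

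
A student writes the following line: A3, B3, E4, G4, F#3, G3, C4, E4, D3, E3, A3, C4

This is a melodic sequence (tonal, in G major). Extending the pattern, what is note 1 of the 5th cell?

With 4-note cells, note 1 of each statement runs A3, F#3, D3.
Each moves down a 3rd. Continuing: B2 → G2.

G2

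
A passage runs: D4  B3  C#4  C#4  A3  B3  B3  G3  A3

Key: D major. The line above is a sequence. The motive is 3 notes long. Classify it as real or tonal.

tonal

Every note is diatonic to D major.
Cell 1 has -3 semitones from note 1 to 2, but cell 2 has -4 — the interval quality changes while the contour stays the same, which is the hallmark of a tonal sequence.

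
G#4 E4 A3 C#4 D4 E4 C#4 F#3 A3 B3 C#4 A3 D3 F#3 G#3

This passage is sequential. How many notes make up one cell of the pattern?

There are 15 notes; a 5-note unit gives 3 cells:
G#4 E4 A3 C#4 D4 | E4 C#4 F#3 A3 B3 | C#4 A3 D3 F#3 G#3
Every group is a transposition down a 3rd of the one before; no shorter unit works.

5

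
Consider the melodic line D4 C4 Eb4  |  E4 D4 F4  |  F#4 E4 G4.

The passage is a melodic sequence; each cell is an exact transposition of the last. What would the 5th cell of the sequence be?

A#4 G#4 B4

With a 3-note motive the entries are D4, E4, F#4, each up a 2nd from the previous.
Extending up a 2nd: G#4 → A#4.
So cell 5 is A#4 G#4 B4.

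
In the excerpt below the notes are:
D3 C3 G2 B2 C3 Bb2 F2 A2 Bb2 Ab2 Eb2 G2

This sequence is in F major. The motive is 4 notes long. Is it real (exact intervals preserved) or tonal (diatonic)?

Each cell has the same semitone pattern (-2, -5, 4) — intervals are preserved exactly.
And B2 lies outside F major, so the sequence is real rather than tonal.

real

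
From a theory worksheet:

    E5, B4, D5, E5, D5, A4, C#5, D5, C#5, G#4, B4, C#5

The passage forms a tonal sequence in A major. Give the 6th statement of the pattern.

With a 4-note motive the entries are E5, D5, C#5, each down a 2nd from the previous.
Continuing the starts: B4 → A4 → G#4.
So cell 6 is G#4 D4 F#4 G#4.

G#4 D4 F#4 G#4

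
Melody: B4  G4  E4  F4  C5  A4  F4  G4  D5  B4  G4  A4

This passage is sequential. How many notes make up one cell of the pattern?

12 notes total. Splitting into 3 groups of 4:
B4 G4 E4 F4 | C5 A4 F4 G4 | D5 B4 G4 A4
Each cell is the previous one up a 2nd — so the unit is 4 notes.

4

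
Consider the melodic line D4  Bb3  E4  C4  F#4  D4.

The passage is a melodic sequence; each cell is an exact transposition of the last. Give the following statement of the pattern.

With a 2-note motive the entries are D4, E4, F#4, each up a 2nd from the previous.
From G#4 the exact shape gives G#4 E4.

G#4 E4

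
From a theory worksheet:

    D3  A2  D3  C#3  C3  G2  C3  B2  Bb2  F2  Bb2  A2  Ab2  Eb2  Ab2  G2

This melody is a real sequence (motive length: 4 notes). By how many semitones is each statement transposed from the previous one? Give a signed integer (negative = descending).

-2

Unit = 4 notes; the statements start on D3, C3, Bb2, Ab2, moving down a 2nd each time.
D3→C3 is 48 − 50 = -2 semitones.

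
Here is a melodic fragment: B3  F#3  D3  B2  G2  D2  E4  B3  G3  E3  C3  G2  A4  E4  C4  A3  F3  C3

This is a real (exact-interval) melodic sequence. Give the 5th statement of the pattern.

G5 D5 Bb4 G4 Eb4 Bb3

With a 6-note motive the entries are B3, E4, A4, each up a 4th from the previous.
Extending up a 4th: D5 → G5.
Statement 5 starts on G5 and keeps the same exact contour: G5 D5 Bb4 G4 Eb4 Bb3.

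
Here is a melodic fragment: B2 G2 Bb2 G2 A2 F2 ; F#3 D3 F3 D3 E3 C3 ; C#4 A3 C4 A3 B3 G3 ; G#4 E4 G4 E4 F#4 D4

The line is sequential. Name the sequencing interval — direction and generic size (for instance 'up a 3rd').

up a 5th

Taking 6-note groups, the heads are B2, F#3, C#4, G#4: the pattern moves up a 5th.
From B2 to F#3: up a 5th.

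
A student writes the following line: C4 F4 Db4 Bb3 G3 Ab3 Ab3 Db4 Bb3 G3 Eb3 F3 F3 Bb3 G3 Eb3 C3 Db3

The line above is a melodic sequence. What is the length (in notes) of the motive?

18 notes total. Splitting into 3 groups of 6:
C4 F4 Db4 Bb3 G3 Ab3 | Ab3 Db4 Bb3 G3 Eb3 F3 | F3 Bb3 G3 Eb3 C3 Db3
That's a consistent down a 3rd shift per cell, and no other grouping gives one.

6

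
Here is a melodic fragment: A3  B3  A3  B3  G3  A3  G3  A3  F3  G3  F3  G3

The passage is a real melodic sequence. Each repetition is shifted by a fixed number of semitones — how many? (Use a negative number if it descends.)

Unit = 4 notes; the statements start on A3, G3, F3, moving down a 2nd each time.
A3 to G3 spans -2 semitones.

-2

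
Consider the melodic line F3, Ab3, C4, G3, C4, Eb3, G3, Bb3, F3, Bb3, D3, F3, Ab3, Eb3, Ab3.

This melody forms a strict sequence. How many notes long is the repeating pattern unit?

There are 15 notes; a 5-note unit gives 3 cells:
F3 Ab3 C4 G3 C4 | Eb3 G3 Bb3 F3 Bb3 | D3 F3 Ab3 Eb3 Ab3
Every group is a transposition down a 2nd of the one before; no shorter unit works.

5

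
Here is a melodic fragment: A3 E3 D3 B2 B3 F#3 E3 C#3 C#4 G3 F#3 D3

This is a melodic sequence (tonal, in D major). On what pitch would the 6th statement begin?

The 4-note cells begin on A3, B3, C#4 — each up a 2nd from the last.
Continuing: D4 → E4 → F#4. Statement 6 starts on F#4.

F#4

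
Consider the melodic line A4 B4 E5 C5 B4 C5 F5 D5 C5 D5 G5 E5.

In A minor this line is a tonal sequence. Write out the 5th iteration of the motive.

E5 F5 B5 G5

With a 4-note motive the entries are A4, B4, C5, each up a 2nd from the previous.
Carrying on: D5 → E5.
So cell 5 is E5 F5 B5 G5.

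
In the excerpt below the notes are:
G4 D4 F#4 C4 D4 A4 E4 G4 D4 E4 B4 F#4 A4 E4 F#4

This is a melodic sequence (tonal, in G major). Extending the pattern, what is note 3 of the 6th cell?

D5

Grouping in 5s, the 3rd note of each cell is F#4, G4, A4.
Each moves up a 2nd. Continuing: B4 → C5 → D5.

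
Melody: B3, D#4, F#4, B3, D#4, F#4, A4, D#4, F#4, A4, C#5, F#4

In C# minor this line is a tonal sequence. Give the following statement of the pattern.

The 4-note cells begin on B3, D#4, F#4 — each up a 3rd from the last.
From A4 the diatonic shape gives A4 C#5 E5 A4.

A4 C#5 E5 A4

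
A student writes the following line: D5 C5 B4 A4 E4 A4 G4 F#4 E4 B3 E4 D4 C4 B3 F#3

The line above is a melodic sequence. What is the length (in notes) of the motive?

15 notes total. Splitting into 3 groups of 5:
D5 C5 B4 A4 E4 | A4 G4 F#4 E4 B3 | E4 D4 C4 B3 F#3
Each cell is the previous one down a 4th — so the unit is 5 notes.

5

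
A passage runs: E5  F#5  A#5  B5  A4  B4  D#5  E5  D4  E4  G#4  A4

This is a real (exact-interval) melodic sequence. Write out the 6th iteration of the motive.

The 4-note cells begin on E5, A4, D4 — each down a 5th from the last.
Carrying on: G3 → C3 → F2.
Statement 6 starts on F2 and keeps the same exact contour: F2 G2 B2 C3.

F2 G2 B2 C3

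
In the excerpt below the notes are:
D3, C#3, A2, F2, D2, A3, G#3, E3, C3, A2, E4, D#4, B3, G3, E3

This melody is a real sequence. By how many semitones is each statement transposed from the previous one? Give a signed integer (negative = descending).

Unit = 5 notes; the statements start on D3, A3, E4, moving up a 5th each time.
D3 to A3 spans +7 semitones.

7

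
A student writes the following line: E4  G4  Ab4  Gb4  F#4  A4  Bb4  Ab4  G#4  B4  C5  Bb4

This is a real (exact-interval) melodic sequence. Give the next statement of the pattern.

A#4 C#5 D5 C5

Unit = 4 notes; the statements start on E4, F#4, G#4, moving up a 2nd each time.
So cell 4 is A#4 C#5 D5 C5.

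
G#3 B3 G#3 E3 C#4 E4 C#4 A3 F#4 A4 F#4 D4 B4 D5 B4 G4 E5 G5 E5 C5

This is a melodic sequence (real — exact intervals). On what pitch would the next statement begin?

Unit = 4 notes; the statements start on G#3, C#4, F#4, B4, E5, moving up a 4th each time.
The next head, up a 4th from E5, is A5.

A5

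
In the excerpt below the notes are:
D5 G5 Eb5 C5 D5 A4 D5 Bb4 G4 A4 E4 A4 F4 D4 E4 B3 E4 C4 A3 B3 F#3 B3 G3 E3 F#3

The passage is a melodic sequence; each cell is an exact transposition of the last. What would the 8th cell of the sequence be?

D#2 G#2 E2 C#2 D#2

Taking 5-note groups, the heads are D5, A4, E4, B3, F#3: the pattern moves down a 4th.
Carrying on: C#3 → G#2 → D#2.
Statement 8 starts on D#2 and keeps the same exact contour: D#2 G#2 E2 C#2 D#2.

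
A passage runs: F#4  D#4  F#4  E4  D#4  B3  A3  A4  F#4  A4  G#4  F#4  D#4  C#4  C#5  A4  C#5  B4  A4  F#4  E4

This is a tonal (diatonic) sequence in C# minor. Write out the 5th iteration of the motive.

G#5 E5 G#5 F#5 E5 C#5 B4

The 7-note cells begin on F#4, A4, C#5 — each up a 3rd from the last.
Carrying on: E5 → G#5.
Statement 5 starts on G#5 and keeps the same diatonic contour: G#5 E5 G#5 F#5 E5 C#5 B4.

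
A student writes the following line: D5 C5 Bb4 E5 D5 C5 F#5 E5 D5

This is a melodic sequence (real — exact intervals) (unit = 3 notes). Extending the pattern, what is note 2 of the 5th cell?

G#5

Grouping in 3s, the 2nd note of each cell is C5, D5, E5.
Extending up a 2nd: F#5 → G#5.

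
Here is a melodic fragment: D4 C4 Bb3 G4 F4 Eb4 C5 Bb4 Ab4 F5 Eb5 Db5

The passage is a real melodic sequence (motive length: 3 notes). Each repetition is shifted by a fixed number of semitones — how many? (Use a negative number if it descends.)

Taking 3-note groups, the heads are D4, G4, C5, F5: the pattern moves up a 4th.
D4 to G4 spans +5 semitones.

5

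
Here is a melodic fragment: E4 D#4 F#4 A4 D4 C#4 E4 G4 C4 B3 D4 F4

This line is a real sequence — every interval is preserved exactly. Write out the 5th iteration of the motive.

Ab3 G3 Bb3 Db4

The 4-note cells begin on E4, D4, C4 — each down a 2nd from the last.
Continuing the starts: Bb3 → Ab3.
So cell 5 is Ab3 G3 Bb3 Db4.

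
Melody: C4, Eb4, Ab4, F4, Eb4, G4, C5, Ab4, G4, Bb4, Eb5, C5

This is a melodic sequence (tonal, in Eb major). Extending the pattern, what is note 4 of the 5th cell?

Grouping in 4s, the 4th note of each cell is F4, Ab4, C5.
Each moves up a 3rd. Continuing: Eb5 → G5.

G5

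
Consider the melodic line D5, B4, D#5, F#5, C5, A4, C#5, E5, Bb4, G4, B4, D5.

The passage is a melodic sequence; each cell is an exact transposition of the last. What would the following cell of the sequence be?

With a 4-note motive the entries are D5, C5, Bb4, each down a 2nd from the previous.
From Ab4 the exact shape gives Ab4 F4 A4 C5.

Ab4 F4 A4 C5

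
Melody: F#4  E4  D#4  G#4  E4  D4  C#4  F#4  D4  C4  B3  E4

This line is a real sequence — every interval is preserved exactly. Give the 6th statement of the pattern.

With a 4-note motive the entries are F#4, E4, D4, each down a 2nd from the previous.
Extending down a 2nd: C4 → Bb3 → Ab3.
From Ab3 the exact shape gives Ab3 Gb3 F3 Bb3.

Ab3 Gb3 F3 Bb3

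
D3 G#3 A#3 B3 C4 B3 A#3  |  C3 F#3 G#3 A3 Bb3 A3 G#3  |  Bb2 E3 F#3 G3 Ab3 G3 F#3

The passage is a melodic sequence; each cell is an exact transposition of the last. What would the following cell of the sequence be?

Taking 7-note groups, the heads are D3, C3, Bb2: the pattern moves down a 2nd.
Statement 4 starts on Ab2 and keeps the same exact contour: Ab2 D3 E3 F3 Gb3 F3 E3.

Ab2 D3 E3 F3 Gb3 F3 E3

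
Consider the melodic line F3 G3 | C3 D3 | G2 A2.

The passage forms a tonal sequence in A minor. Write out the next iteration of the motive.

D2 E2

Taking 2-note groups, the heads are F3, C3, G2: the pattern moves down a 4th.
So cell 4 is D2 E2.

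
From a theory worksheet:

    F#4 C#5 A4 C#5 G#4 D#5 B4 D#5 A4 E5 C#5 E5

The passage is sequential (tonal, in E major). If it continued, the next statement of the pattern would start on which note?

B4

With a 4-note motive the entries are F#4, G#4, A4, each up a 2nd from the previous.
The next head, up a 2nd from A4, is B4.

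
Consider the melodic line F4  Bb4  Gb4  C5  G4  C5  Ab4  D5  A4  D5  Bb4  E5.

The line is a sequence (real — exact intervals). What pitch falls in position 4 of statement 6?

A#5

Grouping in 4s, the 4th note of each cell is C5, D5, E5.
Carrying that up a 2nd forward: F#5 → G#5 → A#5.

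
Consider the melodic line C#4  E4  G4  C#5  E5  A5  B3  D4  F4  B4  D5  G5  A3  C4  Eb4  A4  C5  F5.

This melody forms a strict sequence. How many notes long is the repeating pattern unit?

6

18 notes total. Splitting into 3 groups of 6:
C#4 E4 G4 C#5 E5 A5 | B3 D4 F4 B4 D5 G5 | A3 C4 Eb4 A4 C5 F5
Each cell is the previous one down a 2nd — so the unit is 6 notes.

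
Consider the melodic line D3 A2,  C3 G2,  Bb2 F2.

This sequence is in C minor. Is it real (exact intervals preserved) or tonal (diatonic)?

Each cell has the same semitone pattern (-5,) — intervals are preserved exactly.
And A2 lies outside C minor, so the sequence is real rather than tonal.

real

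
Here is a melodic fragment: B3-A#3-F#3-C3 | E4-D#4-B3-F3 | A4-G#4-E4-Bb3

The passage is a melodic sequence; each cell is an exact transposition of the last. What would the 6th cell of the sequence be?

C6 B5 G5 Db5

Unit = 4 notes; the statements start on B3, E4, A4, moving up a 4th each time.
Continuing the starts: D5 → G5 → C6.
Statement 6 starts on C6 and keeps the same exact contour: C6 B5 G5 Db5.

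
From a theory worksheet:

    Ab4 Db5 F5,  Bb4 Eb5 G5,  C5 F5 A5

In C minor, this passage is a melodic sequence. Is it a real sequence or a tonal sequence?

real

Each cell has the same semitone pattern (5, 4) — intervals are preserved exactly.
And Db5 lies outside C minor, so the sequence is real rather than tonal.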